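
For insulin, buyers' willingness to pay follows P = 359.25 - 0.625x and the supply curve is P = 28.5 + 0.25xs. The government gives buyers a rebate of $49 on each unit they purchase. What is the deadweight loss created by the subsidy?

Deadweight loss = $1372

Pre-subsidy: 359.25 - 0.625x = 28.5 + 0.25x gives x* = 378 and P* = 123.
With the rebate, buyers effectively pay Pb = Ps − 49, where Ps is the price sellers receive.
On the curves, Pb = 359.25 - 0.625x and Ps = 28.5 + 0.25x; the wedge Ps − Pb = 49 gives 28.5 + 0.25x − (359.25 - 0.625x) = 49, so x' = 434.
Then Pb = 359.25 − 0.625·434 = 88 and Ps = 28.5 + 0.25·434 = 137.
The subsidy expands output by 434 − 378 = 56 past the efficient level; on those units the gap between marginal cost and willingness to pay runs from 0 up to 49.
DWL = ½ × 49 × 56 = 1372.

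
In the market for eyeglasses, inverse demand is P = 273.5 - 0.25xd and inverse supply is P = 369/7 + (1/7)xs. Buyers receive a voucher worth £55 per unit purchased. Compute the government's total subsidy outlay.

Government cost = £38610

Pre-subsidy: 273.5 - 0.25x = 369/7 + (1/7)x gives x* = 562 and P* = 133.
With the rebate, buyers effectively pay Pb = Ps − 55, where Ps is the price sellers receive.
On the curves, Pb = 273.5 - 0.25x and Ps = 369/7 + (1/7)x; the wedge Ps − Pb = 55 gives 369/7 + (1/7)x − (273.5 - 0.25x) = 55, so x' = 702.
Then Pb = 273.5 − 0.25·702 = 98 and Ps = 369/7 + (1/7)·702 = 153.
Government outlay = subsidy × quantity = 55 × 702 = 38610.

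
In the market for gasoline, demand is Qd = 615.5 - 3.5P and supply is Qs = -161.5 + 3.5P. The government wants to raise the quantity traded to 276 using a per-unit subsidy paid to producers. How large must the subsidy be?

At Q = 276, invert demand for the buyer price: Pb = (615.5 − 276)/3.5 = 97; invert supply for the seller price: Ps = (276 − (-161.5))/3.5 = 125.
The subsidy must fill the gap: s = Ps − Pb = 125 − 97 = 28.

Required subsidy s = 28 per unit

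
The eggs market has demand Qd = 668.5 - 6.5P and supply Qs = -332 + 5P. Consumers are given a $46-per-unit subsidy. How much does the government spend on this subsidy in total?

Government cost = $10718

Pre-subsidy: 668.5 - 6.5P = -332 + 5P gives P* = 87, Q* = 103.
With the rebate, buyers effectively pay Pb = Ps − 46, where Ps is the price sellers receive.
Demand in terms of Ps becomes Qd = 668.5 − 6.5(Ps − 46) = 967.5 - 6.5Ps. Setting this equal to supply: 967.5 - 6.5Ps = -332 + 5Ps, so Ps = 113.
Buyers pay Pb = 113 − 46 = 67; Q' = -332 + 5·113 = 233.
Government outlay = subsidy × quantity = 46 × 233 = 10718.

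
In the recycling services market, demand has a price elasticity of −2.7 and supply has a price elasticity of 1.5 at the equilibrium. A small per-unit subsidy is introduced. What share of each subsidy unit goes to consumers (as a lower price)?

Consumer share = 5/14

For a small subsidy around the equilibrium, the benefit split depends on the relative slopes, which at a point are proportional to the elasticities.
Buyer share = εs/(εs + |εd|) = 1.5/(1.5 + 2.7) = 5/14; seller share = |εd|/(εs + |εd|) = 9/14.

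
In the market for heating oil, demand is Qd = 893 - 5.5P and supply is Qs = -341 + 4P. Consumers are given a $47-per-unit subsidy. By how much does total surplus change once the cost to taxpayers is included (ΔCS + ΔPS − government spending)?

Pre-subsidy: 893 - 5.5P = -341 + 4P gives P* = 2468/19, Q* = 3393/19.
With the rebate, buyers effectively pay Pb = Ps − 47, where Ps is the price sellers receive.
Demand in terms of Ps becomes Qd = 893 − 5.5(Ps − 47) = 1151.5 - 5.5Ps. Setting this equal to supply: 1151.5 - 5.5Ps = -341 + 4Ps, so Ps = 2985/19.
Buyers pay Pb = 2985/19 − 47 = 2092/19; Q' = -341 + 4·(2985/19) = 5461/19.
ΔCS = ½(3393/19 + 5461/19)(2468/19 − 2092/19) = 87608/19; ΔPS = ½(3393/19 + 5461/19)(2985/19 − 2468/19) = 120461/19.
Government spending = 47 × 5461/19 = 256667/19.
Net change = 87608/19 + 120461/19 − 256667/19 = -48598/19. The loss equals the DWL triangle ½·47·2068/19.

Net change in total surplus = -48598/19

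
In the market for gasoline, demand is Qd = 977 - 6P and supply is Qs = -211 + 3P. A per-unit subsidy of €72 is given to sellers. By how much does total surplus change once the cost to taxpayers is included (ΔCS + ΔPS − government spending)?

Pre-subsidy: 977 - 6P = -211 + 3P gives P* = 132, Q* = 185.
With the subsidy, sellers receive Ps = Pb + 72 for each unit, where Pb is the price buyers pay.
Supply in terms of Pb becomes Qs = -211 + 3(Pb + 72) = 5 + 3Pb. Setting this equal to demand: 977 - 6Pb = 5 + 3Pb, so Pb = 108.
Sellers receive Ps = 108 + 72 = 180; Q' = 977 − 6·108 = 329.
ΔCS = ½(185 + 329)(132 − 108) = 6168; ΔPS = ½(185 + 329)(180 − 132) = 12336.
Government spending = 72 × 329 = 23688.
Net change = 6168 + 12336 − 23688 = -5184. The loss equals the DWL triangle ½·72·144.

Net change in total surplus = -€5184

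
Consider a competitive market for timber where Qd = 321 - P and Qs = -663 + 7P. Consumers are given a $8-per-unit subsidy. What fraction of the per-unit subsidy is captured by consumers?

Consumer share = 0.875

Pre-subsidy: 321 - P = -663 + 7P gives P* = 123, Q* = 198.
With the rebate, buyers effectively pay Pb = Ps − 8, where Ps is the price sellers receive.
Demand in terms of Ps becomes Qd = 321 − 1(Ps − 8) = 329 - Ps. Setting this equal to supply: 329 - Ps = -663 + 7Ps, so Ps = 124.
Buyers pay Pb = 124 − 8 = 116; Q' = -663 + 7·124 = 205.
Buyers' price falls by P* − Pb = 123 − 116 = 7; sellers' price rises by Ps − P* = 124 − 123 = 1.
So consumers capture 7/8 = 0.875 of each unit of subsidy.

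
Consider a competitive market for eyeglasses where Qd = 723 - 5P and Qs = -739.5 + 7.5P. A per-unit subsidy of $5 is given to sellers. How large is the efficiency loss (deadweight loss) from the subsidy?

Deadweight loss = $37.5

Pre-subsidy: 723 - 5P = -739.5 + 7.5P gives P* = 117, Q* = 138.
With the subsidy, sellers receive Ps = Pb + 5 for each unit, where Pb is the price buyers pay.
Supply in terms of Pb becomes Qs = -739.5 + 7.5(Pb + 5) = -702 + 7.5Pb. Setting this equal to demand: 723 - 5Pb = -702 + 7.5Pb, so Pb = 114.
Sellers receive Ps = 114 + 5 = 119; Q' = 723 − 5·114 = 153.
The subsidy expands output by 153 − 138 = 15 past the efficient level; on those units the gap between marginal cost and willingness to pay runs from 0 up to 5.
DWL = ½ × 5 × 15 = 37.5.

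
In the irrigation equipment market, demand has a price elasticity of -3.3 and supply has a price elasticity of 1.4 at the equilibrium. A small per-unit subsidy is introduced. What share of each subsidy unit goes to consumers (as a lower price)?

Consumer share = 14/47

For a small subsidy around the equilibrium, the benefit split depends on the relative slopes, which at a point are proportional to the elasticities.
Buyer share = εs/(εs + |εd|) = 1.4/(1.4 + 3.3) = 14/47; seller share = |εd|/(εs + |εd|) = 33/47.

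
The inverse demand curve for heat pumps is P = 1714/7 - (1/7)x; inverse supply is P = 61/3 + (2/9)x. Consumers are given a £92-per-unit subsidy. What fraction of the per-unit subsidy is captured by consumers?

Pre-subsidy: 1714/7 - (1/7)x = 61/3 + (2/9)x gives x* = 615 and P* = 157.
With the rebate, buyers effectively pay Pb = Ps − 92, where Ps is the price sellers receive.
On the curves, Pb = 1714/7 - (1/7)x and Ps = 61/3 + (2/9)x; the wedge Ps − Pb = 92 gives 61/3 + (2/9)x − (1714/7 - (1/7)x) = 92, so x' = 867.
Then Pb = 1714/7 − (1/7)·867 = 121 and Ps = 61/3 + (2/9)·867 = 213.
Buyers' price falls by P* − Pb = 157 − 121 = 36; sellers' price rises by Ps − P* = 213 − 157 = 56.
So consumers capture 36/92 = 9/23 of each unit of subsidy.

Consumer share = 9/23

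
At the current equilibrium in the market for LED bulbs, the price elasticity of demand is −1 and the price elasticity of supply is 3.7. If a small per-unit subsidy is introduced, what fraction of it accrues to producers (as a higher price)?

For a small subsidy around the equilibrium, the benefit split depends on the relative slopes, which at a point are proportional to the elasticities.
Buyer share = εs/(εs + |εd|) = 3.7/(3.7 + 1) = 37/47; seller share = |εd|/(εs + |εd|) = 10/47.
So producers capture 10/47 of the subsidy.

Producer share = 10/47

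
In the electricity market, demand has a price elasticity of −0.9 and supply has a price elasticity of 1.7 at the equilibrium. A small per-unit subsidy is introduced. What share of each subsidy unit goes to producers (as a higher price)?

Producer share = 9/26

For a small subsidy around the equilibrium, the benefit split depends on the relative slopes, which at a point are proportional to the elasticities.
Buyer share = εs/(εs + |εd|) = 1.7/(1.7 + 0.9) = 17/26; seller share = |εd|/(εs + |εd|) = 9/26.
So producers capture 9/26 of the subsidy.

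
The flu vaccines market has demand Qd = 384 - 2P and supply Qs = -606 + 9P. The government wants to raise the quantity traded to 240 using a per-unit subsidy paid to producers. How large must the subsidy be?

Required subsidy s = 22 per unit

At Q = 240, invert demand for the buyer price: Pb = (384 − 240)/2 = 72; invert supply for the seller price: Ps = (240 − (-606))/9 = 94.
The subsidy must fill the gap: s = Ps − Pb = 94 − 72 = 22.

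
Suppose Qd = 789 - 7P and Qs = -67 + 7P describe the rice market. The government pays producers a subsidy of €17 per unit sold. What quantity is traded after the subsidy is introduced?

Q' = 420.5

Pre-subsidy: 789 - 7P = -67 + 7P gives P* = 428/7, Q* = 361.
With the subsidy, sellers receive Ps = Pb + 17 for each unit, where Pb is the price buyers pay.
Supply in terms of Pb becomes Qs = -67 + 7(Pb + 17) = 52 + 7Pb. Setting this equal to demand: 789 - 7Pb = 52 + 7Pb, so Pb = 737/14.
Sellers receive Ps = 737/14 + 17 = 975/14; Q' = 789 − 7·(737/14) = 420.5.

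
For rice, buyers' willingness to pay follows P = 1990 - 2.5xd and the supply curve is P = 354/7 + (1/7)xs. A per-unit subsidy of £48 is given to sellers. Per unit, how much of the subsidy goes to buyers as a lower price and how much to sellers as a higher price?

Pre-subsidy: 1990 - 2.5x = 354/7 + (1/7)x gives x* = 27152/37 and P* = 5750/37.
With the subsidy, sellers receive Ps = Pb + 48 for each unit, where Pb is the price buyers pay.
On the curves, Pb = 1990 - 2.5x and Ps = 354/7 + (1/7)x; the wedge Ps − Pb = 48 gives 354/7 + (1/7)x − (1990 - 2.5x) = 48, so x' = 752.
Then Pb = 1990 − 2.5·752 = 110 and Ps = 354/7 + (1/7)·752 = 158.
Buyers' price falls by P* − Pb = 5750/37 − 110 = 1680/37; sellers' price rises by Ps − P* = 158 − 5750/37 = 96/37.

Buyers gain 1680/37 per unit; sellers gain 96/37 per unit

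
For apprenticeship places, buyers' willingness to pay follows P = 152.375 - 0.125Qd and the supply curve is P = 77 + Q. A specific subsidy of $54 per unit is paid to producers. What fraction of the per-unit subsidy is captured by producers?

Producer share = 8/9

Pre-subsidy: 152.375 - 0.125Q = 77 + Q gives Q* = 67 and P* = 144.
With the subsidy, sellers receive Ps = Pb + 54 for each unit, where Pb is the price buyers pay.
On the curves, Pb = 152.375 - 0.125Q and Ps = 77 + Q; the wedge Ps − Pb = 54 gives 77 + Q − (152.375 - 0.125Q) = 54, so Q' = 115.
Then Pb = 152.375 − 0.125·115 = 138 and Ps = 77 + 1·115 = 192.
Buyers' price falls by P* − Pb = 144 − 138 = 6; sellers' price rises by Ps − P* = 192 − 144 = 48.
So producers capture 48/54 = 8/9 of each unit of subsidy.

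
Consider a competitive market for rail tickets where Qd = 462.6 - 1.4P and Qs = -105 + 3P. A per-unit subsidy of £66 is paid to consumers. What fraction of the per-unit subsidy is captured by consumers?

Consumer share = 15/22

Pre-subsidy: 462.6 - 1.4P = -105 + 3P gives P* = 129, Q* = 282.
With the rebate, buyers effectively pay Pb = Ps − 66, where Ps is the price sellers receive.
Demand in terms of Ps becomes Qd = 462.6 − 1.4(Ps − 66) = 555 - 1.4Ps. Setting this equal to supply: 555 - 1.4Ps = -105 + 3Ps, so Ps = 150.
Buyers pay Pb = 150 − 66 = 84; Q' = -105 + 3·150 = 345.
Buyers' price falls by P* − Pb = 129 − 84 = 45; sellers' price rises by Ps − P* = 150 − 129 = 21.
So consumers capture 45/66 = 15/22 of each unit of subsidy.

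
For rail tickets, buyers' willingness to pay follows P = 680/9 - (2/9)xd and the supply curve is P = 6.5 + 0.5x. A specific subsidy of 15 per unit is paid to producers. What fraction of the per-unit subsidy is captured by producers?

Producer share = 9/13

Pre-subsidy: 680/9 - (2/9)x = 6.5 + 0.5x gives x* = 1243/13 and P* = 706/13.
With the subsidy, sellers receive Ps = Pb + 15 for each unit, where Pb is the price buyers pay.
On the curves, Pb = 680/9 - (2/9)x and Ps = 6.5 + 0.5x; the wedge Ps − Pb = 15 gives 6.5 + 0.5x − (680/9 - (2/9)x) = 15, so x' = 1513/13.
Then Pb = 680/9 − (2/9)·(1513/13) = 646/13 and Ps = 6.5 + 0.5·(1513/13) = 841/13.
Buyers' price falls by P* − Pb = 706/13 − 646/13 = 60/13; sellers' price rises by Ps − P* = 841/13 − 706/13 = 135/13.
So producers capture (135/13)/15 = 9/13 of each unit of subsidy.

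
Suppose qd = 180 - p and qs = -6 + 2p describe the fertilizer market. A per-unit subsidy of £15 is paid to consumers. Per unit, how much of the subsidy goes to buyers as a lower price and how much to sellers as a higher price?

Buyers gain £10 per unit; sellers gain £5 per unit

Pre-subsidy: 180 - p = -6 + 2p gives p* = 62, q* = 118.
With the rebate, buyers effectively pay pb = ps − 15, where ps is the price sellers receive.
Demand in terms of ps becomes qd = 180 − 1(ps − 15) = 195 - ps. Setting this equal to supply: 195 - ps = -6 + 2ps, so ps = 67.
Buyers pay pb = 67 − 15 = 52; q' = -6 + 2·67 = 128.
Buyers' price falls by p* − pb = 62 − 52 = 10; sellers' price rises by ps − p* = 67 − 62 = 5.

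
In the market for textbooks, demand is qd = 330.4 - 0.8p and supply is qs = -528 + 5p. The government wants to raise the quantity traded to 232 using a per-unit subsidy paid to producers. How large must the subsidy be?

Required subsidy s = 29 per unit

At q = 232, invert demand for the buyer price: pb = (330.4 − 232)/0.8 = 123; invert supply for the seller price: ps = (232 − (-528))/5 = 152.
The subsidy must fill the gap: s = ps − pb = 152 − 123 = 29.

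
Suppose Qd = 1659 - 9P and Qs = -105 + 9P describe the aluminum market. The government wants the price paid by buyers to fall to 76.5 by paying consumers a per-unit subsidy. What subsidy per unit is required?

Required subsidy s = 43 per unit

At a buyer price of 76.5, quantity demanded is 1659 − 9·76.5 = 970.5.
Sellers supply 970.5 only when they receive Ps with -105 + 9·Ps = 970.5, i.e. Ps = 119.5.
s = Ps − Pb = 119.5 − 76.5 = 43.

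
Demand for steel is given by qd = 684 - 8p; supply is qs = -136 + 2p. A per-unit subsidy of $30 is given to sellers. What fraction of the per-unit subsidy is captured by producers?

Producer share = 0.8

Pre-subsidy: 684 - 8p = -136 + 2p gives p* = 82, q* = 28.
With the subsidy, sellers receive ps = pb + 30 for each unit, where pb is the price buyers pay.
Supply in terms of pb becomes qs = -136 + 2(pb + 30) = -76 + 2pb. Setting this equal to demand: 684 - 8pb = -76 + 2pb, so pb = 76.
Sellers receive ps = 76 + 30 = 106; q' = 684 − 8·76 = 76.
Buyers' price falls by p* − pb = 82 − 76 = 6; sellers' price rises by ps − p* = 106 − 82 = 24.
So producers capture 24/30 = 0.8 of each unit of subsidy.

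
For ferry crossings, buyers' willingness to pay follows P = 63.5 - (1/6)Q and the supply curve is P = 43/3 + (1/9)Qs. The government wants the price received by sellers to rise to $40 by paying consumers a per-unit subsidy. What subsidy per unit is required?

At a seller price of 40, quantity supplied is -129 + 9·40 = 231.
Buyers absorb 231 only when they pay Pb = 63.5 − (1/6)·231 = 25.
s = Ps − Pb = 40 − 25 = 15.

Required subsidy s = $15 per unit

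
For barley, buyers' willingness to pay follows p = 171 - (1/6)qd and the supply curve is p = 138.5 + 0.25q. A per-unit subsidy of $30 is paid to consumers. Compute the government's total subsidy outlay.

Government cost = $4500

Pre-subsidy: 171 - (1/6)q = 138.5 + 0.25q gives q* = 78 and p* = 158.
With the rebate, buyers effectively pay pb = ps − 30, where ps is the price sellers receive.
On the curves, pb = 171 - (1/6)q and ps = 138.5 + 0.25q; the wedge ps − pb = 30 gives 138.5 + 0.25q − (171 - (1/6)q) = 30, so q' = 150.
Then pb = 171 − (1/6)·150 = 146 and ps = 138.5 + 0.25·150 = 176.
Government outlay = subsidy × quantity = 30 × 150 = 4500.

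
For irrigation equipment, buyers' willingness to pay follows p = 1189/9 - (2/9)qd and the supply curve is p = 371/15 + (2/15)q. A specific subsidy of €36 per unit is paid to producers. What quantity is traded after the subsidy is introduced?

q' = 403.25

Pre-subsidy: 1189/9 - (2/9)q = 371/15 + (2/15)q gives q* = 302 and p* = 65.
With the subsidy, sellers receive ps = pb + 36 for each unit, where pb is the price buyers pay.
On the curves, pb = 1189/9 - (2/9)q and ps = 371/15 + (2/15)q; the wedge ps − pb = 36 gives 371/15 + (2/15)q − (1189/9 - (2/9)q) = 36, so q' = 403.25.
Then pb = 1189/9 − (2/9)·403.25 = 42.5 and ps = 371/15 + (2/15)·403.25 = 78.5.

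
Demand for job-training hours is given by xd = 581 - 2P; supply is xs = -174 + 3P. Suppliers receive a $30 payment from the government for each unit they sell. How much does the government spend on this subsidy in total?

Government cost = $9450

Pre-subsidy: 581 - 2P = -174 + 3P gives P* = 151, x* = 279.
With the subsidy, sellers receive Ps = Pb + 30 for each unit, where Pb is the price buyers pay.
Supply in terms of Pb becomes xs = -174 + 3(Pb + 30) = -84 + 3Pb. Setting this equal to demand: 581 - 2Pb = -84 + 3Pb, so Pb = 133.
Sellers receive Ps = 133 + 30 = 163; x' = 581 − 2·133 = 315.
Government outlay = subsidy × quantity = 30 × 315 = 9450.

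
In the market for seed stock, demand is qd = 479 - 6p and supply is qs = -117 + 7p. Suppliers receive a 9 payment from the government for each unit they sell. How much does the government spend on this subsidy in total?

Pre-subsidy: 479 - 6p = -117 + 7p gives p* = 596/13, q* = 2651/13.
With the subsidy, sellers receive ps = pb + 9 for each unit, where pb is the price buyers pay.
Supply in terms of pb becomes qs = -117 + 7(pb + 9) = -54 + 7pb. Setting this equal to demand: 479 - 6pb = -54 + 7pb, so pb = 41.
Sellers receive ps = 41 + 9 = 50; q' = 479 − 6·41 = 233.
Government outlay = subsidy × quantity = 9 × 233 = 2097.

Government cost = 2097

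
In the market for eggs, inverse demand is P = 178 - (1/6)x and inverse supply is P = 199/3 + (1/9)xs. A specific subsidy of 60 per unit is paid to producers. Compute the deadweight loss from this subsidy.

Deadweight loss = 6480

Pre-subsidy: 178 - (1/6)x = 199/3 + (1/9)x gives x* = 402 and P* = 111.
With the subsidy, sellers receive Ps = Pb + 60 for each unit, where Pb is the price buyers pay.
On the curves, Pb = 178 - (1/6)x and Ps = 199/3 + (1/9)x; the wedge Ps − Pb = 60 gives 199/3 + (1/9)x − (178 - (1/6)x) = 60, so x' = 618.
Then Pb = 178 − (1/6)·618 = 75 and Ps = 199/3 + (1/9)·618 = 135.
The subsidy expands output by 618 − 402 = 216 past the efficient level; on those units the gap between marginal cost and willingness to pay runs from 0 up to 60.
DWL = ½ × 60 × 216 = 6480.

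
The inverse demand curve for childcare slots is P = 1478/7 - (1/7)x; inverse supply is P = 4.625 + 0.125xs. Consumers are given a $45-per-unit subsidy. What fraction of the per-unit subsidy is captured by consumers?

Pre-subsidy: 1478/7 - (1/7)x = 4.625 + 0.125x gives x* = 771 and P* = 101.
With the rebate, buyers effectively pay Pb = Ps − 45, where Ps is the price sellers receive.
On the curves, Pb = 1478/7 - (1/7)x and Ps = 4.625 + 0.125x; the wedge Ps − Pb = 45 gives 4.625 + 0.125x − (1478/7 - (1/7)x) = 45, so x' = 939.
Then Pb = 1478/7 − (1/7)·939 = 77 and Ps = 4.625 + 0.125·939 = 122.
Buyers' price falls by P* − Pb = 101 − 77 = 24; sellers' price rises by Ps − P* = 122 − 101 = 21.
So consumers capture 24/45 = 8/15 of each unit of subsidy.

Consumer share = 8/15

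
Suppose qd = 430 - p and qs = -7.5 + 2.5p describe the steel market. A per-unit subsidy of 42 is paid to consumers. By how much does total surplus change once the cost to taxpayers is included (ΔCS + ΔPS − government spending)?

Net change in total surplus = -630

Pre-subsidy: 430 - p = -7.5 + 2.5p gives p* = 125, q* = 305.
With the rebate, buyers effectively pay pb = ps − 42, where ps is the price sellers receive.
Demand in terms of ps becomes qd = 430 − 1(ps − 42) = 472 - ps. Setting this equal to supply: 472 - ps = -7.5 + 2.5ps, so ps = 137.
Buyers pay pb = 137 − 42 = 95; q' = -7.5 + 2.5·137 = 335.
ΔCS = ½(305 + 335)(125 − 95) = 9600; ΔPS = ½(305 + 335)(137 − 125) = 3840.
Government spending = 42 × 335 = 14070.
Net change = 9600 + 3840 − 14070 = -630. The loss equals the DWL triangle ½·42·30.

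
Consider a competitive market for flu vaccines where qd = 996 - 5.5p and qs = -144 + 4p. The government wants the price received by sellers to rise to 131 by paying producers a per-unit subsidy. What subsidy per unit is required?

At a seller price of 131, quantity supplied is -144 + 4·131 = 380.
Buyers absorb 380 only when they pay pb with 996 − 5.5·pb = 380, i.e. pb = 112.
s = ps − pb = 131 − 112 = 19.

Required subsidy s = 19 per unit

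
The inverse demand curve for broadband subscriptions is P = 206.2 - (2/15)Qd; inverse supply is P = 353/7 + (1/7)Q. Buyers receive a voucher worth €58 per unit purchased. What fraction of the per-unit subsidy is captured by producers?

Producer share = 15/29

Pre-subsidy: 206.2 - (2/15)Q = 353/7 + (1/7)Q gives Q* = 564 and P* = 131.
With the rebate, buyers effectively pay Pb = Ps − 58, where Ps is the price sellers receive.
On the curves, Pb = 206.2 - (2/15)Q and Ps = 353/7 + (1/7)Q; the wedge Ps − Pb = 58 gives 353/7 + (1/7)Q − (206.2 - (2/15)Q) = 58, so Q' = 774.
Then Pb = 206.2 − (2/15)·774 = 103 and Ps = 353/7 + (1/7)·774 = 161.
Buyers' price falls by P* − Pb = 131 − 103 = 28; sellers' price rises by Ps − P* = 161 − 131 = 30.
So producers capture 30/58 = 15/29 of each unit of subsidy.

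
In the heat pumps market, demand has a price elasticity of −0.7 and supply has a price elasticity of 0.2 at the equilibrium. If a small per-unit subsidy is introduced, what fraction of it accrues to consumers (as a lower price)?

For a small subsidy around the equilibrium, the benefit split depends on the relative slopes, which at a point are proportional to the elasticities.
Buyer share = εs/(εs + |εd|) = 0.2/(0.2 + 0.7) = 2/9; seller share = |εd|/(εs + |εd|) = 7/9.

Consumer share = 2/9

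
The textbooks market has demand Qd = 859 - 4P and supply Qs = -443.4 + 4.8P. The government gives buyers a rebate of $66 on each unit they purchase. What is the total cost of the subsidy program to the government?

Government cost = $27126

Pre-subsidy: 859 - 4P = -443.4 + 4.8P gives P* = 148, Q* = 267.
With the rebate, buyers effectively pay Pb = Ps − 66, where Ps is the price sellers receive.
Demand in terms of Ps becomes Qd = 859 − 4(Ps − 66) = 1123 - 4Ps. Setting this equal to supply: 1123 - 4Ps = -443.4 + 4.8Ps, so Ps = 178.
Buyers pay Pb = 178 − 66 = 112; Q' = -443.4 + 4.8·178 = 411.
Government outlay = subsidy × quantity = 66 × 411 = 27126.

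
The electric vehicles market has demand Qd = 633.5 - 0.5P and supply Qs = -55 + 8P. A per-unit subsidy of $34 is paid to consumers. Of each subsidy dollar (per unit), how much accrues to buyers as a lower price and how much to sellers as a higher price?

Buyers gain $32 per unit; sellers gain $2 per unit

Pre-subsidy: 633.5 - 0.5P = -55 + 8P gives P* = 81, Q* = 593.
With the rebate, buyers effectively pay Pb = Ps − 34, where Ps is the price sellers receive.
Demand in terms of Ps becomes Qd = 633.5 − 0.5(Ps − 34) = 650.5 - 0.5Ps. Setting this equal to supply: 650.5 - 0.5Ps = -55 + 8Ps, so Ps = 83.
Buyers pay Pb = 83 − 34 = 49; Q' = -55 + 8·83 = 609.
Buyers' price falls by P* − Pb = 81 − 49 = 32; sellers' price rises by Ps − P* = 83 − 81 = 2.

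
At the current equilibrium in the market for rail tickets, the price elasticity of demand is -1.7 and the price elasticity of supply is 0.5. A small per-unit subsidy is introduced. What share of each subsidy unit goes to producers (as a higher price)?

Producer share = 17/22

For a small subsidy around the equilibrium, the benefit split depends on the relative slopes, which at a point are proportional to the elasticities.
Buyer share = εs/(εs + |εd|) = 0.5/(0.5 + 1.7) = 5/22; seller share = |εd|/(εs + |εd|) = 17/22.
So producers capture 17/22 of the subsidy.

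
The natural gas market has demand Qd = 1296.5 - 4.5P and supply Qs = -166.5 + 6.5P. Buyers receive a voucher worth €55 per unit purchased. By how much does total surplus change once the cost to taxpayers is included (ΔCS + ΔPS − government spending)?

Net change in total surplus = -€4021.875

Pre-subsidy: 1296.5 - 4.5P = -166.5 + 6.5P gives P* = 133, Q* = 698.
With the rebate, buyers effectively pay Pb = Ps − 55, where Ps is the price sellers receive.
Demand in terms of Ps becomes Qd = 1296.5 − 4.5(Ps − 55) = 1544 - 4.5Ps. Setting this equal to supply: 1544 - 4.5Ps = -166.5 + 6.5Ps, so Ps = 155.5.
Buyers pay Pb = 155.5 − 55 = 100.5; Q' = -166.5 + 6.5·155.5 = 844.25.
ΔCS = ½(698 + 844.25)(133 − 100.5) = 25061.5625; ΔPS = ½(698 + 844.25)(155.5 − 133) = 17350.3125.
Government spending = 55 × 844.25 = 46433.75.
Net change = 25061.5625 + 17350.3125 − 46433.75 = -4021.875. The loss equals the DWL triangle ½·55·146.25.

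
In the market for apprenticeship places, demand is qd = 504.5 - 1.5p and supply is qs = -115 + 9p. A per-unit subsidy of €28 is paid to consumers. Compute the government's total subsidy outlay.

Government cost = €12656

Pre-subsidy: 504.5 - 1.5p = -115 + 9p gives p* = 59, q* = 416.
With the rebate, buyers effectively pay pb = ps − 28, where ps is the price sellers receive.
Demand in terms of ps becomes qd = 504.5 − 1.5(ps − 28) = 546.5 - 1.5ps. Setting this equal to supply: 546.5 - 1.5ps = -115 + 9ps, so ps = 63.
Buyers pay pb = 63 − 28 = 35; q' = -115 + 9·63 = 452.
Government outlay = subsidy × quantity = 28 × 452 = 12656.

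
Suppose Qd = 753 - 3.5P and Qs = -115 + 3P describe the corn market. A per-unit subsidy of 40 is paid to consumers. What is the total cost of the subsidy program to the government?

Government cost = 182120/13

Pre-subsidy: 753 - 3.5P = -115 + 3P gives P* = 1736/13, Q* = 3713/13.
With the rebate, buyers effectively pay Pb = Ps − 40, where Ps is the price sellers receive.
Demand in terms of Ps becomes Qd = 753 − 3.5(Ps − 40) = 893 - 3.5Ps. Setting this equal to supply: 893 - 3.5Ps = -115 + 3Ps, so Ps = 2016/13.
Buyers pay Pb = 2016/13 − 40 = 1496/13; Q' = -115 + 3·(2016/13) = 4553/13.
Government outlay = subsidy × quantity = 40 × 4553/13 = 182120/13.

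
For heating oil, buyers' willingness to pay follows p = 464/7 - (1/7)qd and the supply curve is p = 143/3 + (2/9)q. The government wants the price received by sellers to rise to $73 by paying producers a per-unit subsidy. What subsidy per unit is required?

At a seller price of 73, quantity supplied is -214.5 + 4.5·73 = 114.
Buyers absorb 114 only when they pay pb = 464/7 − (1/7)·114 = 50.
s = ps − pb = 73 − 50 = 23.

Required subsidy s = $23 per unit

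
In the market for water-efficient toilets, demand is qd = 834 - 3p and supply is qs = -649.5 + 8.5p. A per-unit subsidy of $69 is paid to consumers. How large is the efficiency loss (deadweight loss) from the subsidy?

Pre-subsidy: 834 - 3p = -649.5 + 8.5p gives p* = 129, q* = 447.
With the rebate, buyers effectively pay pb = ps − 69, where ps is the price sellers receive.
Demand in terms of ps becomes qd = 834 − 3(ps − 69) = 1041 - 3ps. Setting this equal to supply: 1041 - 3ps = -649.5 + 8.5ps, so ps = 147.
Buyers pay pb = 147 − 69 = 78; q' = -649.5 + 8.5·147 = 600.
The subsidy expands output by 600 − 447 = 153 past the efficient level; on those units the gap between marginal cost and willingness to pay runs from 0 up to 69.
DWL = ½ × 69 × 153 = 5278.5.

Deadweight loss = $5278.5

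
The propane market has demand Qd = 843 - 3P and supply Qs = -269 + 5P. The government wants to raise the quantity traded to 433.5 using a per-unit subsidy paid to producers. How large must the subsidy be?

Required subsidy s = 4 per unit

At Q = 433.5, invert demand for the buyer price: Pb = (843 − 433.5)/3 = 136.5; invert supply for the seller price: Ps = (433.5 − (-269))/5 = 140.5.
The subsidy must fill the gap: s = Ps − Pb = 140.5 − 136.5 = 4.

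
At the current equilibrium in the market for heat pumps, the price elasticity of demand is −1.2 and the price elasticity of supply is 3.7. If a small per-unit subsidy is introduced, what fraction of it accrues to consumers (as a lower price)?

Consumer share = 37/49

For a small subsidy around the equilibrium, the benefit split depends on the relative slopes, which at a point are proportional to the elasticities.
Buyer share = εs/(εs + |εd|) = 3.7/(3.7 + 1.2) = 37/49; seller share = |εd|/(εs + |εd|) = 12/49.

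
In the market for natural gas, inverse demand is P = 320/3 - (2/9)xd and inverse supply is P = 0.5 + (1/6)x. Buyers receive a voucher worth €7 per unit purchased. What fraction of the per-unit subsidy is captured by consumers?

Consumer share = 4/7

Pre-subsidy: 320/3 - (2/9)x = 0.5 + (1/6)x gives x* = 273 and P* = 46.
With the rebate, buyers effectively pay Pb = Ps − 7, where Ps is the price sellers receive.
On the curves, Pb = 320/3 - (2/9)x and Ps = 0.5 + (1/6)x; the wedge Ps − Pb = 7 gives 0.5 + (1/6)x − (320/3 - (2/9)x) = 7, so x' = 291.
Then Pb = 320/3 − (2/9)·291 = 42 and Ps = 0.5 + (1/6)·291 = 49.
Buyers' price falls by P* − Pb = 46 − 42 = 4; sellers' price rises by Ps − P* = 49 − 46 = 3.
So consumers capture 4/7 = 4/7 of each unit of subsidy.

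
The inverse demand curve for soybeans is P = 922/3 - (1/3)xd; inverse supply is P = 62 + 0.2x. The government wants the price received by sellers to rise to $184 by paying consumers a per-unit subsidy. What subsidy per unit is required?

Required subsidy s = $80 per unit

At a seller price of 184, quantity supplied is -310 + 5·184 = 610.
Buyers absorb 610 only when they pay Pb = 922/3 − (1/3)·610 = 104.
s = Ps − Pb = 184 − 104 = 80.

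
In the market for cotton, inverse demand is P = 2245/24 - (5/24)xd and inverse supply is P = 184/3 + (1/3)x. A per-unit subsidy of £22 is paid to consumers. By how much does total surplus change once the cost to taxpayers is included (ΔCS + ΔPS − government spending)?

Net change in total surplus = -5808/13

Pre-subsidy: 2245/24 - (5/24)x = 184/3 + (1/3)x gives x* = 773/13 and P* = 1055/13.
With the rebate, buyers effectively pay Pb = Ps − 22, where Ps is the price sellers receive.
On the curves, Pb = 2245/24 - (5/24)x and Ps = 184/3 + (1/3)x; the wedge Ps − Pb = 22 gives 184/3 + (1/3)x − (2245/24 - (5/24)x) = 22, so x' = 1301/13.
Then Pb = 2245/24 − (5/24)·(1301/13) = 945/13 and Ps = 184/3 + (1/3)·(1301/13) = 1231/13.
ΔCS = ½(773/13 + 1301/13)(1055/13 − 945/13) = 114070/169; ΔPS = ½(773/13 + 1301/13)(1231/13 − 1055/13) = 182512/169.
Government spending = 22 × 1301/13 = 28622/13.
Net change = 114070/169 + 182512/169 − 28622/13 = -5808/13. The loss equals the DWL triangle ½·22·528/13.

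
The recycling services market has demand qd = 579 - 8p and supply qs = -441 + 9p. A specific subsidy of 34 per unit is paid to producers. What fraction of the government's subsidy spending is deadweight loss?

DWL / government spending = 8/27

Pre-subsidy: 579 - 8p = -441 + 9p gives p* = 60, q* = 99.
With the subsidy, sellers receive ps = pb + 34 for each unit, where pb is the price buyers pay.
Supply in terms of pb becomes qs = -441 + 9(pb + 34) = -135 + 9pb. Setting this equal to demand: 579 - 8pb = -135 + 9pb, so pb = 42.
Sellers receive ps = 42 + 34 = 76; q' = 579 − 8·42 = 243.
ΔCS = ½(99 + 243)(60 − 42) = 3078; ΔPS = ½(99 + 243)(76 − 60) = 2736.
Government spending = 34 × 243 = 8262.
DWL = ½ × 34 × (243 − 99) = 2448; fraction = 2448 / 8262 = 8/27.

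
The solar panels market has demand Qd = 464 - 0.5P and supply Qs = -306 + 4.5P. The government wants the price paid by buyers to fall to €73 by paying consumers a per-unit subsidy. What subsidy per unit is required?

At a buyer price of 73, quantity demanded is 464 − 0.5·73 = 427.5.
Sellers supply 427.5 only when they receive Ps with -306 + 4.5·Ps = 427.5, i.e. Ps = 163.
s = Ps − Pb = 163 − 73 = 90.

Required subsidy s = €90 per unit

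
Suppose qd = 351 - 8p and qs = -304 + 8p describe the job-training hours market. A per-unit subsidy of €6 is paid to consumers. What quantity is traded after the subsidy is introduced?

Pre-subsidy: 351 - 8p = -304 + 8p gives p* = 40.9375, q* = 23.5.
With the rebate, buyers effectively pay pb = ps − 6, where ps is the price sellers receive.
Demand in terms of ps becomes qd = 351 − 8(ps − 6) = 399 - 8ps. Setting this equal to supply: 399 - 8ps = -304 + 8ps, so ps = 43.9375.
Buyers pay pb = 43.9375 − 6 = 37.9375; q' = -304 + 8·43.9375 = 47.5.

q' = 47.5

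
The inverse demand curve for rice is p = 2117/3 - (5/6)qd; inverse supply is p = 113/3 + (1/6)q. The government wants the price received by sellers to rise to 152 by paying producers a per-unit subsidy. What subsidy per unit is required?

Required subsidy s = 18 per unit

At a seller price of 152, quantity supplied is -226 + 6·152 = 686.
Buyers absorb 686 only when they pay pb = 2117/3 − (5/6)·686 = 134.
s = ps − pb = 152 − 134 = 18.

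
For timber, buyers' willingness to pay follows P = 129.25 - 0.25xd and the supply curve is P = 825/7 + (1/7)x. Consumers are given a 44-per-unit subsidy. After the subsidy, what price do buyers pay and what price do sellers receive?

Pre-subsidy: 129.25 - 0.25x = 825/7 + (1/7)x gives x* = 29 and P* = 122.
With the rebate, buyers effectively pay Pb = Ps − 44, where Ps is the price sellers receive.
On the curves, Pb = 129.25 - 0.25x and Ps = 825/7 + (1/7)x; the wedge Ps − Pb = 44 gives 825/7 + (1/7)x − (129.25 - 0.25x) = 44, so x' = 141.
Then Pb = 129.25 − 0.25·141 = 94 and Ps = 825/7 + (1/7)·141 = 138.

Buyers pay 94; sellers receive 138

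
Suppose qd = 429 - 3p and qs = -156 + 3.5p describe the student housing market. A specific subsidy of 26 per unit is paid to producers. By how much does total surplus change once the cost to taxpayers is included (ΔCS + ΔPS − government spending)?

Pre-subsidy: 429 - 3p = -156 + 3.5p gives p* = 90, q* = 159.
With the subsidy, sellers receive ps = pb + 26 for each unit, where pb is the price buyers pay.
Supply in terms of pb becomes qs = -156 + 3.5(pb + 26) = -65 + 3.5pb. Setting this equal to demand: 429 - 3pb = -65 + 3.5pb, so pb = 76.
Sellers receive ps = 76 + 26 = 102; q' = 429 − 3·76 = 201.
ΔCS = ½(159 + 201)(90 − 76) = 2520; ΔPS = ½(159 + 201)(102 − 90) = 2160.
Government spending = 26 × 201 = 5226.
Net change = 2520 + 2160 − 5226 = -546. The loss equals the DWL triangle ½·26·42.

Net change in total surplus = -546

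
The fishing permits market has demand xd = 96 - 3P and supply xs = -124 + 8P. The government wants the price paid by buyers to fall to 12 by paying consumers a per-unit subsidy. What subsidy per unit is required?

At a buyer price of 12, quantity demanded is 96 − 3·12 = 60.
Sellers supply 60 only when they receive Ps with -124 + 8·Ps = 60, i.e. Ps = 23.
s = Ps − Pb = 23 − 12 = 11.

Required subsidy s = 11 per unit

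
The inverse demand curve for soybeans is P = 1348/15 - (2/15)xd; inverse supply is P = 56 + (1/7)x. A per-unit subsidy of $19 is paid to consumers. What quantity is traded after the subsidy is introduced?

Pre-subsidy: 1348/15 - (2/15)x = 56 + (1/7)x gives x* = 3556/29 and P* = 2132/29.
With the rebate, buyers effectively pay Pb = Ps − 19, where Ps is the price sellers receive.
On the curves, Pb = 1348/15 - (2/15)x and Ps = 56 + (1/7)x; the wedge Ps − Pb = 19 gives 56 + (1/7)x − (1348/15 - (2/15)x) = 19, so x' = 5551/29.
Then Pb = 1348/15 − (2/15)·(5551/29) = 1866/29 and Ps = 56 + (1/7)·(5551/29) = 2417/29.

x' = 5551/29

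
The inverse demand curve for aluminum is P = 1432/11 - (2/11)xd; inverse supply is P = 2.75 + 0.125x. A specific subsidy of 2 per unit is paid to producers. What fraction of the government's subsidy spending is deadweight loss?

DWL / government spending = 44/5695

Pre-subsidy: 1432/11 - (2/11)x = 2.75 + 0.125x gives x* = 1246/3 and P* = 164/3.
With the subsidy, sellers receive Ps = Pb + 2 for each unit, where Pb is the price buyers pay.
On the curves, Pb = 1432/11 - (2/11)x and Ps = 2.75 + 0.125x; the wedge Ps − Pb = 2 gives 2.75 + 0.125x − (1432/11 - (2/11)x) = 2, so x' = 11390/27.
Then Pb = 1432/11 − (2/11)·(11390/27) = 1444/27 and Ps = 2.75 + 0.125·(11390/27) = 1498/27.
ΔCS = ½(1246/3 + 11390/27)(164/3 − 1444/27) = 361664/729; ΔPS = ½(1246/3 + 11390/27)(1498/27 − 164/3) = 248644/729.
Government spending = 2 × 11390/27 = 22780/27.
DWL = ½ × 2 × (11390/27 − 1246/3) = 176/27; fraction = (176/27) / (22780/27) = 44/5695.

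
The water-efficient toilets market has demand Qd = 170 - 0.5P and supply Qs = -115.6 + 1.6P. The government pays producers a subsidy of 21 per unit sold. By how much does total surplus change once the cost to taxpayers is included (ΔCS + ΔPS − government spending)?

Pre-subsidy: 170 - 0.5P = -115.6 + 1.6P gives P* = 136, Q* = 102.
With the subsidy, sellers receive Ps = Pb + 21 for each unit, where Pb is the price buyers pay.
Supply in terms of Pb becomes Qs = -115.6 + 1.6(Pb + 21) = -82 + 1.6Pb. Setting this equal to demand: 170 - 0.5Pb = -82 + 1.6Pb, so Pb = 120.
Sellers receive Ps = 120 + 21 = 141; Q' = 170 − 0.5·120 = 110.
ΔCS = ½(102 + 110)(136 − 120) = 1696; ΔPS = ½(102 + 110)(141 − 136) = 530.
Government spending = 21 × 110 = 2310.
Net change = 1696 + 530 − 2310 = -84. The loss equals the DWL triangle ½·21·8.

Net change in total surplus = -84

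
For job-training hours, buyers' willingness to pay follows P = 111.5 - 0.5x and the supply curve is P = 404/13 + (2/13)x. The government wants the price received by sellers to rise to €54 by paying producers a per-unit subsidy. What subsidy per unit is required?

Required subsidy s = €17 per unit

At a seller price of 54, quantity supplied is -202 + 6.5·54 = 149.
Buyers absorb 149 only when they pay Pb = 111.5 − 0.5·149 = 37.
s = Ps − Pb = 54 − 37 = 17.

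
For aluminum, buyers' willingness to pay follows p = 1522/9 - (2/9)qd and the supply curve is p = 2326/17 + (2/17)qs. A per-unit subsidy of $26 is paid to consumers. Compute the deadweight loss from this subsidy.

Deadweight loss = $994.5

Pre-subsidy: 1522/9 - (2/9)q = 2326/17 + (2/17)q gives q* = 95 and p* = 148.
With the rebate, buyers effectively pay pb = ps − 26, where ps is the price sellers receive.
On the curves, pb = 1522/9 - (2/9)q and ps = 2326/17 + (2/17)q; the wedge ps − pb = 26 gives 2326/17 + (2/17)q − (1522/9 - (2/9)q) = 26, so q' = 171.5.
Then pb = 1522/9 − (2/9)·171.5 = 131 and ps = 2326/17 + (2/17)·171.5 = 157.
The subsidy expands output by 171.5 − 95 = 76.5 past the efficient level; on those units the gap between marginal cost and willingness to pay runs from 0 up to 26.
DWL = ½ × 26 × 76.5 = 994.5.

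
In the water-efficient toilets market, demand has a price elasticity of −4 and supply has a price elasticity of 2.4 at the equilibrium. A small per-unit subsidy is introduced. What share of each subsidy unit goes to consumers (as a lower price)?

For a small subsidy around the equilibrium, the benefit split depends on the relative slopes, which at a point are proportional to the elasticities.
Buyer share = εs/(εs + |εd|) = 2.4/(2.4 + 4) = 0.375; seller share = |εd|/(εs + |εd|) = 0.625.

Consumer share = 0.375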